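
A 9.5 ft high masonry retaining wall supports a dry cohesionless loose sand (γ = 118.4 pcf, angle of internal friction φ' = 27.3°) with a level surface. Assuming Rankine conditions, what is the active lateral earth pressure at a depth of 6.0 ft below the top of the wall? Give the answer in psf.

264 psf

K_a = (1 − sin φ)/(1 + sin φ) = 0.3711.
σ_h = K_a γ z = 0.3711 × 118.4 × 6.0 = 263.7 psf.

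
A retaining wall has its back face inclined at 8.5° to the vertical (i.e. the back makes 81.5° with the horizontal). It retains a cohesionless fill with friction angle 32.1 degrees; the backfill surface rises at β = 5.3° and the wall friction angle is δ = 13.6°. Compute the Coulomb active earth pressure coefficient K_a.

0.366

K_a = sin²(α+φ) / [sin²α · sin(α−δ) · (1 + √{sin(φ+δ)sin(φ−β) / (sin(α−δ)sin(α+β))})²].
With α = 81.5°, φ = 32.1°, δ = 13.6°, β = 5.3°: K_a = 0.3662.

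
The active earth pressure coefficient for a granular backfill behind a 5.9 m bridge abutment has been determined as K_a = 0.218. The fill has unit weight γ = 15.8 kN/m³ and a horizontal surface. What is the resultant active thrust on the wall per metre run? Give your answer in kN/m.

59.9 kN/m

P = ½ K_a γ H² = 0.5 × 0.218 × 15.8 × 5.9² = 59.95 kN/m.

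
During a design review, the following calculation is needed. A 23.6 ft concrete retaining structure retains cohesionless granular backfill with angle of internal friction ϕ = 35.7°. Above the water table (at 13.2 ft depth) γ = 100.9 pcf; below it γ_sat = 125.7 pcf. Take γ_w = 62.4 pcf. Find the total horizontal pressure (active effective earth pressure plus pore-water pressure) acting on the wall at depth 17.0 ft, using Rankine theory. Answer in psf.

651 psf

K_a = (1 − sin φ)/(1 + sin φ) = 0.2630.
γ' = 125.7 − 62.4 = 63.30 pcf.
Effective vertical stress at 17.0 ft: σ'_v = 100.9×13.2 + 63.30×3.80 = 1572 psf.
σ'_h = K_a σ'_v = 0.2630 × 1572 = 413.5 psf; u = γ_w × 3.80 = 237.1 psf.
Total σ_h = 413.5 + 237.1 = 650.7 psf.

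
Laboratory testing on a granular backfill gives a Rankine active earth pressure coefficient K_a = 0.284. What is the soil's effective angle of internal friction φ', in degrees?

K_a = tan²(45° − φ/2) ⇒ 45° − φ/2 = arctan(√0.284) = 28.05°.
φ = 2(45° − 28.05°) = 33.89°.

33.9°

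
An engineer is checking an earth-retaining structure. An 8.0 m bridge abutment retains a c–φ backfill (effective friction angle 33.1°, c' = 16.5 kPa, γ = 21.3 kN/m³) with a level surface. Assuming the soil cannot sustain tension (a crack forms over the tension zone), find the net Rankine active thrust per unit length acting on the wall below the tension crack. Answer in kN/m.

82.6 kN/m

K_a = 0.2936; √K_a = 0.5418.
Tension-crack depth z_c = 2c/(γ√K_a) = 2×16.5/(21.3×0.5418) = 2.859 m.
σ_a at base = K_a γ H − 2c√K_a = 0.2936×21.3×8.0 − 2×16.5×0.5418 = 32.15 kPa.
P_a = ½ × 32.15 × (H − z_c) = 0.5×32.15×5.141 = 82.62 kN/m.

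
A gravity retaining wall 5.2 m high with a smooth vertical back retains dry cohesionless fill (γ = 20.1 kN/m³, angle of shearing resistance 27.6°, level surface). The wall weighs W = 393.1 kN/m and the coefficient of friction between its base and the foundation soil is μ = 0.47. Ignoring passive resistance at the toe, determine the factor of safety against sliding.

1.85

K_a = tan²(45° − 27.6°/2) = 0.3668.
P_a = ½K_aγH² = 0.5×0.3668×20.1×5.2² = 99.67 kN/m, acting at H/3 = 1.733 m above the base.
FS_sliding = μW / P_a = 0.47×393.1 / 99.67 = 1.854.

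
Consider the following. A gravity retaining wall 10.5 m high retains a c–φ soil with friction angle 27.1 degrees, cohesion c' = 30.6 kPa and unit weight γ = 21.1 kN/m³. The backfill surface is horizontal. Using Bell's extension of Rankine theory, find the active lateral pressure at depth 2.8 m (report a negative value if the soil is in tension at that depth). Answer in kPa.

K_a = (1 − sin φ)/(1 + sin φ) = 0.3741.
σ_a = K_a γ z − 2c√K_a = 0.3741×21.1×2.8 − 2×30.6×0.6116 = -15.33 kPa.

-15.3 kPa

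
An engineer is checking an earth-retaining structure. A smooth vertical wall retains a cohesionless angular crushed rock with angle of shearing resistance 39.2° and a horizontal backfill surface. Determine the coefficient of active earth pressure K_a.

K_a = (1 − sin φ)/(1 + sin φ) = (1 − sin 39.2°)/(1 + sin 39.2°) = 0.2255.

0.225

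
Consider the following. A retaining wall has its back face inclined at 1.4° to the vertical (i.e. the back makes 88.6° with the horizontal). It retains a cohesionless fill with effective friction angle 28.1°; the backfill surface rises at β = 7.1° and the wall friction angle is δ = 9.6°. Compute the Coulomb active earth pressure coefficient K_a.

0.375

K_a = sin²(α+φ) / [sin²α · sin(α−δ) · (1 + √{sin(φ+δ)sin(φ−β) / (sin(α−δ)sin(α+β))})²].
With α = 88.6°, φ = 28.1°, δ = 9.6°, β = 7.1°: K_a = 0.3746.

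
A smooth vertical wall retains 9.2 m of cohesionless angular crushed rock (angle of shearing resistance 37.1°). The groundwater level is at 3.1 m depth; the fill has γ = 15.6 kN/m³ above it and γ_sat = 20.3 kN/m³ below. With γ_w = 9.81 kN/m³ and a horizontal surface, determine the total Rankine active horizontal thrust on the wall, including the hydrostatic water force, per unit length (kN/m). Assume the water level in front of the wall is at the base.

K_a = tan²(45° − φ/2) = 0.2475.
γ' = 20.3 − 9.81 = 10.49 kN/m³. Depth below WT = 6.1 m.
σ'_h at WT = K_a γ d_w = 11.97 kPa; at base = 11.97 + K_a γ' × 6.1 = 27.81 kPa.
P₁ (0–3.1 m) = ½×11.97×3.1 = 18.55. P₂ (3.1–9.2 m) = ½(11.97+27.81)×6.1 = 121.3.
P_w = ½ γ_w h₂² = 0.5×9.81×6.1² = 182.5. Total = 18.55+121.3+182.5 = 322.4 kN/m.

322 kN/m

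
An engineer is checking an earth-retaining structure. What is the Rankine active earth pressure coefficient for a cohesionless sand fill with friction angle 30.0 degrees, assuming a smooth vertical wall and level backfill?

0.333

K_a = tan²(45° − φ/2) = tan²(30.00°) = 0.3333.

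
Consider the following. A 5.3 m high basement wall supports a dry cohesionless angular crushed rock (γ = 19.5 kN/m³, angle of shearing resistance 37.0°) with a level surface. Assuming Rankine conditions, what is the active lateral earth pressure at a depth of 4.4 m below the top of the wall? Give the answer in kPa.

K_a = (1 − sin φ)/(1 + sin φ) = 0.2486.
σ_h = K_a γ z = 0.2486 × 19.5 × 4.4 = 21.33 kPa.

21.3 kPa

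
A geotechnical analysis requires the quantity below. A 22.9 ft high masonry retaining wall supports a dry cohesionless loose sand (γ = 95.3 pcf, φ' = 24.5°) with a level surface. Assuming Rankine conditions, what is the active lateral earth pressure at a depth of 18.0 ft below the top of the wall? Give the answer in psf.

710 psf

K_a = (1 − sin φ)/(1 + sin φ) = 0.4137.
σ_h = K_a γ z = 0.4137 × 95.3 × 18.0 = 709.7 psf.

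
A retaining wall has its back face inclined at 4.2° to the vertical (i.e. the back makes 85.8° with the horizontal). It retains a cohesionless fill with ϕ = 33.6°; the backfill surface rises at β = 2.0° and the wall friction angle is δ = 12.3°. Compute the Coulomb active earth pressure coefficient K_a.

K_a = sin²(α+φ) / [sin²α · sin(α−δ) · (1 + √{sin(φ+δ)sin(φ−β) / (sin(α−δ)sin(α+β))})²].
With α = 85.8°, φ = 33.6°, δ = 12.3°, β = 2.0°: K_a = 0.3008.

0.301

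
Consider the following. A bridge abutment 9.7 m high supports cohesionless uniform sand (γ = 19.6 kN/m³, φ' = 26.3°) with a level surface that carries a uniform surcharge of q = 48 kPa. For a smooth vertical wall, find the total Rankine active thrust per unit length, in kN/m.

K_a = tan²(45° − φ/2) = 0.3859.
Soil triangle: ½ K_a γ H² = 0.5×0.3859×19.6×9.7² = 355.9 kN/m.
Surcharge rectangle: K_a q H = 0.3859×48×9.7 = 179.7 kN/m.
Total = 355.9 + 179.7 = 535.6 kN/m.

536 kN/m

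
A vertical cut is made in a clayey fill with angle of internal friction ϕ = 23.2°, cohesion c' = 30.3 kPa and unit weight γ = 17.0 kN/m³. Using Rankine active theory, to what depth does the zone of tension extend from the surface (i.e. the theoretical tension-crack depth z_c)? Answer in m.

5.41 m

K_a = tan²(45° − 23.2°/2) = 0.4348; √K_a = 0.6594.
The active pressure is zero where K_a γ z = 2c√K_a, so z_c = 2c/(γ√K_a) = 2×30.3/(17.0×0.6594) = 5.406 m.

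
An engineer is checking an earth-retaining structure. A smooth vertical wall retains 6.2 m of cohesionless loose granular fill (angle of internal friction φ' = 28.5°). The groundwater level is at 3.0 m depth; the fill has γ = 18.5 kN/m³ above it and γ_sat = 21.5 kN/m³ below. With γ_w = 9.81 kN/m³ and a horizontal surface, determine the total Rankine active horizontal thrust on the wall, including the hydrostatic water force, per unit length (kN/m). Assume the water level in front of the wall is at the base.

164 kN/m

K_a = tan²(45° − φ/2) = 0.3540.
γ' = 21.5 − 9.81 = 11.69 kN/m³. Depth below WT = 3.2 m.
σ'_h at WT = K_a γ d_w = 19.64 kPa; at base = 19.64 + K_a γ' × 3.2 = 32.88 kPa.
P₁ (0–3.0 m) = ½×19.64×3.0 = 29.47. P₂ (3.0–6.2 m) = ½(19.64+32.88)×3.2 = 84.05.
P_w = ½ γ_w h₂² = 0.5×9.81×3.2² = 50.23. Total = 29.47+84.05+50.23 = 163.7 kN/m.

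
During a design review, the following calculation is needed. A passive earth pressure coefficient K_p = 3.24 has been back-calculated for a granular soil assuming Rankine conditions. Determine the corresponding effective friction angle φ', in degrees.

K_p = (1+sin φ)/(1−sin φ) ⇒ sin φ = (K_p − 1)/(K_p + 1) = 0.5283.
φ = arcsin(0.5283) = 31.89°.

31.9°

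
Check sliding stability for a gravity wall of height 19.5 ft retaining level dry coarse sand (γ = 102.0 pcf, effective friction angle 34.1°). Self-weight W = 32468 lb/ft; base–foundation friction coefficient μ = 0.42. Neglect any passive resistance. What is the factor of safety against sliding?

2.50

K_a = tan²(45° − 34.1°/2) = 0.2815.
P_a = ½K_aγH² = 0.5×0.2815×102.0×19.5² = 5460 lb/ft, acting at H/3 = 6.500 ft above the base.
FS_sliding = μW / P_a = 0.42×32468 / 5460 = 2.498.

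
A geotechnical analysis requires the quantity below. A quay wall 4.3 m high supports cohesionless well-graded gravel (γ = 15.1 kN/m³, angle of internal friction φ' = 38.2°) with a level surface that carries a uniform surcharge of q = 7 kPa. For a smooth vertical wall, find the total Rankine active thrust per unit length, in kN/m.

K_a = tan²(45° − φ/2) = 0.2358.
Soil triangle: ½ K_a γ H² = 0.5×0.2358×15.1×4.3² = 32.92 kN/m.
Surcharge rectangle: K_a q H = 0.2358×7×4.3 = 7.097 kN/m.
Total = 32.92 + 7.097 = 40.01 kN/m.

40.0 kN/m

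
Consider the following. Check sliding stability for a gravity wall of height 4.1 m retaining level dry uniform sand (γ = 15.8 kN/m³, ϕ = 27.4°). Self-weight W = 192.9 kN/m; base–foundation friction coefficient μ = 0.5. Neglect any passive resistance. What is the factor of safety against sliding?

K_a = tan²(45° − 27.4°/2) = 0.3697.
P_a = ½K_aγH² = 0.5×0.3697×15.8×4.1² = 49.09 kN/m, acting at H/3 = 1.367 m above the base.
FS_sliding = μW / P_a = 0.5×192.9 / 49.09 = 1.965.

1.96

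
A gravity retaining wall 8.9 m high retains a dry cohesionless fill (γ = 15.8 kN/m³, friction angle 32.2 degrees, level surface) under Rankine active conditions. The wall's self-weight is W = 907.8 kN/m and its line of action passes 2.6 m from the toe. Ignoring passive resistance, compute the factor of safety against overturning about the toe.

K_a = tan²(45° − 32.2°/2) = 0.3047.
P_a = ½K_aγH² = 0.5×0.3047×15.8×8.9² = 190.7 kN/m, acting at H/3 = 2.967 m above the base.
Overturning moment M_o = P_a × H/3 = 190.7 × 2.967 = 565.7.
Resisting moment M_r = W × 2.6 = 907.8 × 2.6 = 2360.
FS_overturning = M_r/M_o = 2360/565.7 = 4.172.

4.17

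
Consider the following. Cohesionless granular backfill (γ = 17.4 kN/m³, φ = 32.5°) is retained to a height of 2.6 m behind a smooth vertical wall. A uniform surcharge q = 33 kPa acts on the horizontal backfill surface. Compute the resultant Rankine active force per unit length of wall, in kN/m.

43.5 kN/m

K_a = tan²(45° − φ/2) = 0.3010.
Soil triangle: ½ K_a γ H² = 0.5×0.3010×17.4×2.6² = 17.70 kN/m.
Surcharge rectangle: K_a q H = 0.3010×33×2.6 = 25.82 kN/m.
Total = 17.70 + 25.82 = 43.53 kN/m.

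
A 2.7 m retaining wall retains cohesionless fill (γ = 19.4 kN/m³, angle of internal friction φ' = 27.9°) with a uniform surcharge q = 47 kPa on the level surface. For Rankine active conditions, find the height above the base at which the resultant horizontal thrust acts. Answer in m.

1.19 m

K_a = 0.3625.
Triangular part P₁ = ½K_aγH² = 25.63 at H/3 = 0.9000 m; rectangular part P₂ = K_a q H = 46.00 at H/2 = 1.350 m.
ȳ = (P₁·0.9000 + P₂·1.350)/(P₁+P₂) = 1.189 m.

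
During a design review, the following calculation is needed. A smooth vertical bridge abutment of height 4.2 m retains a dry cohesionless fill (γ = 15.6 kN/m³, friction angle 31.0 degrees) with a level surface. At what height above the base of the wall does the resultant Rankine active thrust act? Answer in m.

K_a = 0.3201.
The pressure distribution is triangular, so the resultant acts at H/3 above the base = 4.2/3 = 1.400 m.

1.40 m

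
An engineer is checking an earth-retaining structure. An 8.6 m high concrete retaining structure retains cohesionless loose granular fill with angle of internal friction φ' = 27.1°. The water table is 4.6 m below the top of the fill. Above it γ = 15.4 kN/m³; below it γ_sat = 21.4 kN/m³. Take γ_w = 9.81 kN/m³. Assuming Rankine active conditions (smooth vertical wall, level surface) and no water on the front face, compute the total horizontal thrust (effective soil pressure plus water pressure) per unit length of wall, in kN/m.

280 kN/m

K_a = tan²(45° − φ/2) = 0.3741.
γ' = 21.4 − 9.81 = 11.59 kN/m³. Depth below WT = 4.0 m.
σ'_h at WT = K_a γ d_w = 26.50 kPa; at base = 26.50 + K_a γ' × 4.0 = 43.84 kPa.
P₁ (0–4.6 m) = ½×26.50×4.6 = 60.95. P₂ (4.6–8.6 m) = ½(26.50+43.84)×4.0 = 140.7.
P_w = ½ γ_w h₂² = 0.5×9.81×4.0² = 78.48. Total = 60.95+140.7+78.48 = 280.1 kN/m.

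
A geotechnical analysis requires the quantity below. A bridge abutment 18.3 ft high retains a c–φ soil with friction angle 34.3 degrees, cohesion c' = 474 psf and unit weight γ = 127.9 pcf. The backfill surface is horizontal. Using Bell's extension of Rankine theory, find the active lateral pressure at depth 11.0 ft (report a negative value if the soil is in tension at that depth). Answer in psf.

K_a = (1 − sin φ)/(1 + sin φ) = 0.2792.
σ_a = K_a γ z − 2c√K_a = 0.2792×127.9×11.0 − 2×474×0.5284 = -108.1 psf.

-108 psf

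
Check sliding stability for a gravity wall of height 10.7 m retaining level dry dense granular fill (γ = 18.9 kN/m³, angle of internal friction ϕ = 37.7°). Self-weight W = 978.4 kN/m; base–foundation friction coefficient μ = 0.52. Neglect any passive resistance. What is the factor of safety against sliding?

1.95

K_a = tan²(45° − 37.7°/2) = 0.2411.
P_a = ½K_aγH² = 0.5×0.2411×18.9×10.7² = 260.8 kN/m, acting at H/3 = 3.567 m above the base.
FS_sliding = μW / P_a = 0.52×978.4 / 260.8 = 1.951.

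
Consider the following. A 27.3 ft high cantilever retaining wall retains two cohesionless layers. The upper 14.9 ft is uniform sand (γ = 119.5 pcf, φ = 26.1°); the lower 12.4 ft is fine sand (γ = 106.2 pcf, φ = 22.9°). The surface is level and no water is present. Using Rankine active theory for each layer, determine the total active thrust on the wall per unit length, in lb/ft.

K_a1 = tan²(45°−26.1°/2) = 0.3889; K_a2 = tan²(45°−22.9°/2) = 0.4398.
Layer 1: σ at base = K_a1 γ₁ h₁ = 692.5 psf; P₁ = ½×692.5×14.9 = 5159.
Layer 2: σ_v at top = γ₁h₁ = 1781; σ_h top = K_a2×1781 = 783.0; σ_h base = K_a2×(1781+106.2×12.4) = 1362.
P₂ = ½(783.0+1362)×12.4 = 13300. Total P_a = 5159+13300 = 18460 lb/ft.

18500 lb/ft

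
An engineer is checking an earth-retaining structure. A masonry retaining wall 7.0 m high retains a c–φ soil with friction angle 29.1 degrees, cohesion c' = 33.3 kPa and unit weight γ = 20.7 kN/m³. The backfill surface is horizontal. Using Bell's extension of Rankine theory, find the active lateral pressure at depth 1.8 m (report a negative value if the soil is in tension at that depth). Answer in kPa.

-26.3 kPa

K_a = (1 − sin φ)/(1 + sin φ) = 0.3456.
σ_a = K_a γ z − 2c√K_a = 0.3456×20.7×1.8 − 2×33.3×0.5879 = -26.28 kPa.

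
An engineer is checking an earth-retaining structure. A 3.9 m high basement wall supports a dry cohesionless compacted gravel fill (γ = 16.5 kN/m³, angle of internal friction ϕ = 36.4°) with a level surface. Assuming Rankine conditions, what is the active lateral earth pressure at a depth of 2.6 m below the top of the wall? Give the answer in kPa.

10.9 kPa

K_a = (1 − sin φ)/(1 + sin φ) = 0.2552.
σ_h = K_a γ z = 0.2552 × 16.5 × 2.6 = 10.95 kPa.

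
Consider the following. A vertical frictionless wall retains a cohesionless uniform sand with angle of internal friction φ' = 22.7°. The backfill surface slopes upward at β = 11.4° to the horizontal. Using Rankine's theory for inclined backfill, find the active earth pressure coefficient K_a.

K_a = cos β · (cos β − √(cos²β − cos²φ)) / (cos β + √(cos²β − cos²φ)).
cos β = 0.9803, cos φ = 0.9225, √(cos²β − cos²φ) = 0.3314.
K_a = 0.9803 × (0.9803 − 0.3314)/(0.9803 + 0.3314) = 0.4849.

0.485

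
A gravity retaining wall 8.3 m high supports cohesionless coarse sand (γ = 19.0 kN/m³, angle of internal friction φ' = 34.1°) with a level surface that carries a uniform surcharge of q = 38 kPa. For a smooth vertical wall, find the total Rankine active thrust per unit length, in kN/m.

K_a = tan²(45° − φ/2) = 0.2815.
Soil triangle: ½ K_a γ H² = 0.5×0.2815×19.0×8.3² = 184.2 kN/m.
Surcharge rectangle: K_a q H = 0.2815×38×8.3 = 88.79 kN/m.
Total = 184.2 + 88.79 = 273.0 kN/m.

273 kN/m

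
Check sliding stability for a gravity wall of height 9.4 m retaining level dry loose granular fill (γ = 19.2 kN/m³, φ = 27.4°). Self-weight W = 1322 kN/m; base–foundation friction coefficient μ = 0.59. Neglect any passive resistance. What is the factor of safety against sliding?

2.49

K_a = tan²(45° − 27.4°/2) = 0.3697.
P_a = ½K_aγH² = 0.5×0.3697×19.2×9.4² = 313.6 kN/m, acting at H/3 = 3.133 m above the base.
FS_sliding = μW / P_a = 0.59×1322 / 313.6 = 2.487.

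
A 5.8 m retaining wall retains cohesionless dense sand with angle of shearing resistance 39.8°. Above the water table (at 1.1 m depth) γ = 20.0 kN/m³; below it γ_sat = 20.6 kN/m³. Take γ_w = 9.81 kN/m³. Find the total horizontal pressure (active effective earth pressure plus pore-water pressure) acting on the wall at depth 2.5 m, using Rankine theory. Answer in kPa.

K_a = (1 − sin φ)/(1 + sin φ) = 0.2194.
γ' = 20.6 − 9.81 = 10.79 kN/m³.
Effective vertical stress at 2.5 m: σ'_v = 20.0×1.1 + 10.79×1.40 = 37.11 kPa.
σ'_h = K_a σ'_v = 0.2194 × 37.11 = 8.142 kPa; u = γ_w × 1.40 = 13.73 kPa.
Total σ_h = 8.142 + 13.73 = 21.88 kPa.

21.9 kPa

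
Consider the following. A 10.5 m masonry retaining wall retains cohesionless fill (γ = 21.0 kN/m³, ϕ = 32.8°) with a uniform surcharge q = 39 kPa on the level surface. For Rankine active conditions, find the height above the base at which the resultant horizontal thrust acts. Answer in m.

3.96 m

K_a = 0.2973.
Triangular part P₁ = ½K_aγH² = 344.1 at H/3 = 3.500 m; rectangular part P₂ = K_a q H = 121.7 at H/2 = 5.250 m.
ȳ = (P₁·3.500 + P₂·5.250)/(P₁+P₂) = 3.957 m.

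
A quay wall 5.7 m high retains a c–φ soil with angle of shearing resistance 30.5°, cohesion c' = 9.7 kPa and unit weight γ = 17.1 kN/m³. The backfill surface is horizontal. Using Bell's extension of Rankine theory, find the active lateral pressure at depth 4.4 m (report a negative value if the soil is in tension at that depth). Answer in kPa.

13.5 kPa

K_a = (1 − sin φ)/(1 + sin φ) = 0.3267.
σ_a = K_a γ z − 2c√K_a = 0.3267×17.1×4.4 − 2×9.7×0.5715 = 13.49 kPa.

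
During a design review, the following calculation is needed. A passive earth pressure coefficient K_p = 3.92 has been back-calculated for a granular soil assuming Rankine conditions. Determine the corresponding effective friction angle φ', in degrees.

K_p = (1+sin φ)/(1−sin φ) ⇒ sin φ = (K_p − 1)/(K_p + 1) = 0.5935.
φ = arcsin(0.5935) = 36.41°.

36.4°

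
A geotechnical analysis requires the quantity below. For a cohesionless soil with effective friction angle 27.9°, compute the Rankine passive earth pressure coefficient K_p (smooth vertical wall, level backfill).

2.76

K_p = (1 + sin φ)/(1 − sin φ) = tan²(45° + 27.9°/2) = 2.759.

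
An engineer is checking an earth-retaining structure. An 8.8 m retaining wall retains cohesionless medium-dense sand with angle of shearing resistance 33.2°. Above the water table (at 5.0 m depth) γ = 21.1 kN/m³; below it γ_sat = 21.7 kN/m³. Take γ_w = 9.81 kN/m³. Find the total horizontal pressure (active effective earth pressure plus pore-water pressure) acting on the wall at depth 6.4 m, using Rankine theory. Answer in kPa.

49.4 kPa

K_a = (1 − sin φ)/(1 + sin φ) = 0.2924.
γ' = 21.7 − 9.81 = 11.89 kN/m³.
Effective vertical stress at 6.4 m: σ'_v = 21.1×5.0 + 11.89×1.40 = 122.1 kPa.
σ'_h = K_a σ'_v = 0.2924 × 122.1 = 35.71 kPa; u = γ_w × 1.40 = 13.73 kPa.
Total σ_h = 35.71 + 13.73 = 49.44 kPa.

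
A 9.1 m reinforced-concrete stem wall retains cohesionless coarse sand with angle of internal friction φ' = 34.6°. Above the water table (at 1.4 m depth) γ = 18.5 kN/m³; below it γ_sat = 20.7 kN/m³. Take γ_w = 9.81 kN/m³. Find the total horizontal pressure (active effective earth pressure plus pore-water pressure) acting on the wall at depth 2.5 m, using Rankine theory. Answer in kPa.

K_a = (1 − sin φ)/(1 + sin φ) = 0.2756.
γ' = 20.7 − 9.81 = 10.89 kN/m³.
Effective vertical stress at 2.5 m: σ'_v = 18.5×1.4 + 10.89×1.10 = 37.88 kPa.
σ'_h = K_a σ'_v = 0.2756 × 37.88 = 10.44 kPa; u = γ_w × 1.10 = 10.79 kPa.
Total σ_h = 10.44 + 10.79 = 21.23 kPa.

21.2 kPa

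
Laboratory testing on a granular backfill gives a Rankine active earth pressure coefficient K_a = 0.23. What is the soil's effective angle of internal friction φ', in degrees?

K_a = tan²(45° − φ/2) ⇒ 45° − φ/2 = arctan(√0.23) = 25.62°.
φ = 2(45° − 25.62°) = 38.76°.

38.8°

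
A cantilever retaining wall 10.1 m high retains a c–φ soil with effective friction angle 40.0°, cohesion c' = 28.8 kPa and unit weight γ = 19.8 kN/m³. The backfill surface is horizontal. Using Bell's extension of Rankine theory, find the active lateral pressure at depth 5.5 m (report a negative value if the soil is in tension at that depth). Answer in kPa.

K_a = (1 − sin φ)/(1 + sin φ) = 0.2174.
σ_a = K_a γ z − 2c√K_a = 0.2174×19.8×5.5 − 2×28.8×0.4663 = -3.180 kPa.

-3.18 kPa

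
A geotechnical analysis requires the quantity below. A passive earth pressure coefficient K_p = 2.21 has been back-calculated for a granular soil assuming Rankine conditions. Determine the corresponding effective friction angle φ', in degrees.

22.1°

K_p = (1+sin φ)/(1−sin φ) ⇒ sin φ = (K_p − 1)/(K_p + 1) = 0.3769.
φ = arcsin(0.3769) = 22.14°.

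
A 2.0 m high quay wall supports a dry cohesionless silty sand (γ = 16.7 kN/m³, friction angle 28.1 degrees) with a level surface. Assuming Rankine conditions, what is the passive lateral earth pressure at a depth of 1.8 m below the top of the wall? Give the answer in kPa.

83.6 kPa

K_p = (1 + sin φ)/(1 − sin φ) = 2.781.
σ_h = K_p γ z = 2.781 × 16.7 × 1.8 = 83.59 kPa.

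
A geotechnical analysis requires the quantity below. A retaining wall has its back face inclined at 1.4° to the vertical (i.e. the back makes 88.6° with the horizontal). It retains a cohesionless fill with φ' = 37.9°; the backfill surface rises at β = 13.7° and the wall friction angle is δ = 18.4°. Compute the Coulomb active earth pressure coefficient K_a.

K_a = sin²(α+φ) / [sin²α · sin(α−δ) · (1 + √{sin(φ+δ)sin(φ−β) / (sin(α−δ)sin(α+β))})²].
With α = 88.6°, φ = 37.9°, δ = 18.4°, β = 13.7°: K_a = 0.2654.

0.265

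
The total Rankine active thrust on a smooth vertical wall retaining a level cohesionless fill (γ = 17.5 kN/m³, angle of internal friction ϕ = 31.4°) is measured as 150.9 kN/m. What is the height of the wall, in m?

7.40 m

K_a = 0.3149. P_a = ½ K_a γ H² ⇒ H = √(2P_a/(K_a γ)).
H = √(2×150.9/(0.3149×17.5)) = 7.400 m.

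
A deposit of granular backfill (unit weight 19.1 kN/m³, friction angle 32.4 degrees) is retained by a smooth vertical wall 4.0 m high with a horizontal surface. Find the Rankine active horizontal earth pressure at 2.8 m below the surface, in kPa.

K_a = (1 − sin φ)/(1 + sin φ) = 0.3022.
σ_h = K_a γ z = 0.3022 × 19.1 × 2.8 = 16.16 kPa.

16.2 kPa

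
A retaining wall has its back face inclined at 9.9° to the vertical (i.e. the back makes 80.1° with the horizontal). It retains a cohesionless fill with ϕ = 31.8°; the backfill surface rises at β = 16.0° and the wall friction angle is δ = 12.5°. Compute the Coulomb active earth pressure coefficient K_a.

K_a = sin²(α+φ) / [sin²α · sin(α−δ) · (1 + √{sin(φ+δ)sin(φ−β) / (sin(α−δ)sin(α+β))})²].
With α = 80.1°, φ = 31.8°, δ = 12.5°, β = 16.0°: K_a = 0.4533.

0.453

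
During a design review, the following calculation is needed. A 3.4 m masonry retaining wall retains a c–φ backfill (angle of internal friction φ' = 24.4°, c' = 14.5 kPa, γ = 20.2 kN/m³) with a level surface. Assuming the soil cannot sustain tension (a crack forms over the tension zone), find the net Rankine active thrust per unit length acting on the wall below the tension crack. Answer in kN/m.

K_a = 0.4153; √K_a = 0.6445.
Tension-crack depth z_c = 2c/(γ√K_a) = 2×14.5/(20.2×0.6445) = 2.228 m.
σ_a at base = K_a γ H − 2c√K_a = 0.4153×20.2×3.4 − 2×14.5×0.6445 = 9.835 kPa.
P_a = ½ × 9.835 × (H − z_c) = 0.5×9.835×1.172 = 5.765 kN/m.

5.76 kN/m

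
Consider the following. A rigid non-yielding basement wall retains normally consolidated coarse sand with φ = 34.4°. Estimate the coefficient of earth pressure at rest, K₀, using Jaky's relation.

K₀ = 1 − sin φ' = 1 − sin 34.4° = 0.4350.

0.435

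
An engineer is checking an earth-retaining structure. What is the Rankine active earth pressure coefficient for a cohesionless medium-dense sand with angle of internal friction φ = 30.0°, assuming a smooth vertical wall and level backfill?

0.333

K_a = (1 − sin φ)/(1 + sin φ) = (1 − sin 30.0°)/(1 + sin 30.0°) = 0.3333.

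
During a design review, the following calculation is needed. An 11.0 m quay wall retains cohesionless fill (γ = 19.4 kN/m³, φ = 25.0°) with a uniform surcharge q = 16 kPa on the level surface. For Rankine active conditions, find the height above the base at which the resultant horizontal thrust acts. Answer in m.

K_a = 0.4059.
Triangular part P₁ = ½K_aγH² = 476.4 at H/3 = 3.667 m; rectangular part P₂ = K_a q H = 71.43 at H/2 = 5.500 m.
ȳ = (P₁·3.667 + P₂·5.500)/(P₁+P₂) = 3.906 m.

3.91 m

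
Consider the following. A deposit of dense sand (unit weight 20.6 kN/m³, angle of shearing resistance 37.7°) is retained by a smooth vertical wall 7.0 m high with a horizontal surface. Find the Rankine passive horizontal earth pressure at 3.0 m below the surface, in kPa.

K_p = (1 + sin φ)/(1 − sin φ) = 4.148.
σ_h = K_p γ z = 4.148 × 20.6 × 3.0 = 256.4 kPa.

256 kPa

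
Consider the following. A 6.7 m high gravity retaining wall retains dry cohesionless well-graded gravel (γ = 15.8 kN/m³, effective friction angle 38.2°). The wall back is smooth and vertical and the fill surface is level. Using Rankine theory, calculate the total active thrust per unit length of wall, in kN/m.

83.6 kN/m

K_a = tan²(45° − φ/2) = 0.2358.
P_a = ½ K_a γ H² = 0.5 × 0.2358 × 15.8 × 6.7² = 83.62 kN/m.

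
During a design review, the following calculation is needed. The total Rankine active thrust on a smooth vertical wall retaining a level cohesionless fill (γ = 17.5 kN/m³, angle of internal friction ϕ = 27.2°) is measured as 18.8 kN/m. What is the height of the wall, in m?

K_a = 0.3726. P_a = ½ K_a γ H² ⇒ H = √(2P_a/(K_a γ)).
H = √(2×18.8/(0.3726×17.5)) = 2.401 m.

2.40 m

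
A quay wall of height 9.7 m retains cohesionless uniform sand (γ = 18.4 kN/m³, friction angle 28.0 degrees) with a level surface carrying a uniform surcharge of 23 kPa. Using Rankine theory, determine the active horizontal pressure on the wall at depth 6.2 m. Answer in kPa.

K_a = (1 − sin φ)/(1 + sin φ) = 0.3610.
σ_v = γz + q = 18.4 × 6.2 + 23 = 137.1 kPa.
σ_h = K_a σ_v = 0.3610 × 137.1 = 49.49 kPa.

49.5 kPa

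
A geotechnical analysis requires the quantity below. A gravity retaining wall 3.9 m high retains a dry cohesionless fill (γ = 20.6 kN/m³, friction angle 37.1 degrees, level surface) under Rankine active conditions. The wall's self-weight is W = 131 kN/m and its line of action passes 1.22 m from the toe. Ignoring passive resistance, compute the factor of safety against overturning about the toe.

K_a = tan²(45° − 37.1°/2) = 0.2475.
P_a = ½K_aγH² = 0.5×0.2475×20.6×3.9² = 38.77 kN/m, acting at H/3 = 1.300 m above the base.
Overturning moment M_o = P_a × H/3 = 38.77 × 1.300 = 50.41.
Resisting moment M_r = W × 1.22 = 131 × 1.22 = 159.8.
FS_overturning = M_r/M_o = 159.8/50.41 = 3.171.

3.17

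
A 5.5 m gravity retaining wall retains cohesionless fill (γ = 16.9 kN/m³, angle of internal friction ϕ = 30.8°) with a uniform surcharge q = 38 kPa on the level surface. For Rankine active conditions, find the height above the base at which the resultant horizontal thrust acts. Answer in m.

2.25 m

K_a = 0.3227.
Triangular part P₁ = ½K_aγH² = 82.49 at H/3 = 1.833 m; rectangular part P₂ = K_a q H = 67.45 at H/2 = 2.750 m.
ȳ = (P₁·1.833 + P₂·2.750)/(P₁+P₂) = 2.246 m.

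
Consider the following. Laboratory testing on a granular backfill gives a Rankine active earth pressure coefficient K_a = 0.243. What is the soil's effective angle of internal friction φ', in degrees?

K_a = tan²(45° − φ/2) ⇒ 45° − φ/2 = arctan(√0.243) = 26.24°.
φ = 2(45° − 26.24°) = 37.52°.

37.5°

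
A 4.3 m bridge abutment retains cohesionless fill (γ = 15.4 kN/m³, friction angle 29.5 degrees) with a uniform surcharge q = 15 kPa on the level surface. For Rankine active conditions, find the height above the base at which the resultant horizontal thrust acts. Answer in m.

1.66 m

K_a = 0.3401.
Triangular part P₁ = ½K_aγH² = 48.42 at H/3 = 1.433 m; rectangular part P₂ = K_a q H = 21.94 at H/2 = 2.150 m.
ȳ = (P₁·1.433 + P₂·2.150)/(P₁+P₂) = 1.657 m.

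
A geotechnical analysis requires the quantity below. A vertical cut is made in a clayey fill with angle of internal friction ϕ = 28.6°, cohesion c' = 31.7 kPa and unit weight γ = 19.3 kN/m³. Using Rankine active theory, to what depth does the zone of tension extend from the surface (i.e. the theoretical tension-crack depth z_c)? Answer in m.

5.53 m

K_a = tan²(45° − 28.6°/2) = 0.3525; √K_a = 0.5938.
The active pressure is zero where K_a γ z = 2c√K_a, so z_c = 2c/(γ√K_a) = 2×31.7/(19.3×0.5938) = 5.533 m.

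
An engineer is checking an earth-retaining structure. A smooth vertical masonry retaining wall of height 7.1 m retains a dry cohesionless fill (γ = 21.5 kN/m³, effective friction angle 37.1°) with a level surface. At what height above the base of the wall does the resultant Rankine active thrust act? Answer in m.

K_a = 0.2475.
The pressure distribution is triangular, so the resultant acts at H/3 above the base = 7.1/3 = 2.367 m.

2.37 m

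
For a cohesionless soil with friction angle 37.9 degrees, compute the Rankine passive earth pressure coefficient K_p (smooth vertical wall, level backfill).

4.19

K_p = (1 + sin φ)/(1 − sin φ) = tan²(45° + 37.9°/2) = 4.185.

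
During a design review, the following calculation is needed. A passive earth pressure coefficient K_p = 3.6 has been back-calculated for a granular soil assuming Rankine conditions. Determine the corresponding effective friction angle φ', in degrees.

K_p = (1+sin φ)/(1−sin φ) ⇒ sin φ = (K_p − 1)/(K_p + 1) = 0.5652.
φ = arcsin(0.5652) = 34.42°.

34.4°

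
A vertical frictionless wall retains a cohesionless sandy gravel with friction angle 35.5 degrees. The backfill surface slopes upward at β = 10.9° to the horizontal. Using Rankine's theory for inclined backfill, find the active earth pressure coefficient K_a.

K_a = cos β · (cos β − √(cos²β − cos²φ)) / (cos β + √(cos²β − cos²φ)).
cos β = 0.9820, cos φ = 0.8141, √(cos²β − cos²φ) = 0.5491.
K_a = 0.9820 × (0.9820 − 0.5491)/(0.9820 + 0.5491) = 0.2777.

0.278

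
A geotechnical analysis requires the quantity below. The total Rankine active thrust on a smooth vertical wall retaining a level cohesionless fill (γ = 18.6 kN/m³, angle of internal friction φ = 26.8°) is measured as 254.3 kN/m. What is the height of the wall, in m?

K_a = 0.3785. P_a = ½ K_a γ H² ⇒ H = √(2P_a/(K_a γ)).
H = √(2×254.3/(0.3785×18.6)) = 8.500 m.

8.50 m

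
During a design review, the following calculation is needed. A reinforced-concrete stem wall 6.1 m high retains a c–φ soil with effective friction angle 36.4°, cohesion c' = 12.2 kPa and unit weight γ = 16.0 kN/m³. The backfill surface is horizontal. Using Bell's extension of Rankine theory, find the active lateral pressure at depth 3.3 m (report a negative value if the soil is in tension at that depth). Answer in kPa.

K_a = (1 − sin φ)/(1 + sin φ) = 0.2552.
σ_a = K_a γ z − 2c√K_a = 0.2552×16.0×3.3 − 2×12.2×0.5051 = 1.147 kPa.

1.15 kPa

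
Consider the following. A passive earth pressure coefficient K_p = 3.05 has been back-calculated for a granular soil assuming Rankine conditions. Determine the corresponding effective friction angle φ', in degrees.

K_p = (1+sin φ)/(1−sin φ) ⇒ sin φ = (K_p − 1)/(K_p + 1) = 0.5062.
φ = arcsin(0.5062) = 30.41°.

30.4°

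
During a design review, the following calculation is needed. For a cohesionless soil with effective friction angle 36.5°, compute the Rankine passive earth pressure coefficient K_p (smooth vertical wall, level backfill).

K_p = (1 + sin φ)/(1 − sin φ) = tan²(45° + 36.5°/2) = 3.936.

3.94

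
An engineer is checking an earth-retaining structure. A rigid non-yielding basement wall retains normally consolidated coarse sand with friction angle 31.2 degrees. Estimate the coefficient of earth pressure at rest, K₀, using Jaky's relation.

K₀ = 1 − sin φ' = 1 − sin 31.2° = 0.4820.

0.482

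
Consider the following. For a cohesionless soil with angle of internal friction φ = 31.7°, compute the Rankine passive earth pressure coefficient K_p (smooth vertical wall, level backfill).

3.21

K_p = (1 + sin φ)/(1 − sin φ) = tan²(45° + 31.7°/2) = 3.215.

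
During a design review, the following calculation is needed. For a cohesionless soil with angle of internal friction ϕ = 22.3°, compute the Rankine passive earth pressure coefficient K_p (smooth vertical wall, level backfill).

K_p = (1 + sin φ)/(1 − sin φ) = tan²(45° + 22.3°/2) = 2.223.

2.22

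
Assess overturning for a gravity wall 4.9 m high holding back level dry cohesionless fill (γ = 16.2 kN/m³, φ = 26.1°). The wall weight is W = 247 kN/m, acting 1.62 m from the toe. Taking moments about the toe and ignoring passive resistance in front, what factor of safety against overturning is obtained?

K_a = tan²(45° − 26.1°/2) = 0.3889.
P_a = ½K_aγH² = 0.5×0.3889×16.2×4.9² = 75.64 kN/m, acting at H/3 = 1.633 m above the base.
Overturning moment M_o = P_a × H/3 = 75.64 × 1.633 = 123.6.
Resisting moment M_r = W × 1.62 = 247 × 1.62 = 400.1.
FS_overturning = M_r/M_o = 400.1/123.6 = 3.239.

3.24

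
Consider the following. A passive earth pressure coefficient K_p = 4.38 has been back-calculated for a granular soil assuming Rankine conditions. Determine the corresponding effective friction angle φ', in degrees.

38.9°

K_p = (1+sin φ)/(1−sin φ) ⇒ sin φ = (K_p − 1)/(K_p + 1) = 0.6283.
φ = arcsin(0.6283) = 38.92°.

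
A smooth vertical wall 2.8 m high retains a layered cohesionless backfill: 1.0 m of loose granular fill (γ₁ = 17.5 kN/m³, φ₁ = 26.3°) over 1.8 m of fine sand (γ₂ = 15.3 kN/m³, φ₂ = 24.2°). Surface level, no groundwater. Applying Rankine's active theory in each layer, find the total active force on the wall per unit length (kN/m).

K_a1 = tan²(45°−26.3°/2) = 0.3859; K_a2 = tan²(45°−24.2°/2) = 0.4185.
Layer 1: σ at base = K_a1 γ₁ h₁ = 6.754 kPa; P₁ = ½×6.754×1.0 = 3.377.
Layer 2: σ_v at top = γ₁h₁ = 17.50; σ_h top = K_a2×17.50 = 7.324; σ_h base = K_a2×(17.50+15.3×1.8) = 18.85.
P₂ = ½(7.324+18.85)×1.8 = 23.56. Total P_a = 3.377+23.56 = 26.93 kN/m.

26.9 kN/m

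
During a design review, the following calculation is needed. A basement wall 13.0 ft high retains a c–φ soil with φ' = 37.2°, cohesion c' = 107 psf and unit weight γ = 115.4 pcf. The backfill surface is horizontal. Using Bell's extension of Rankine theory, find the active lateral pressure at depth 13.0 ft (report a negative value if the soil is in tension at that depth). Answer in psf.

K_a = (1 − sin φ)/(1 + sin φ) = 0.2464.
σ_a = K_a γ z − 2c√K_a = 0.2464×115.4×13.0 − 2×107×0.4964 = 263.4 psf.

263 psf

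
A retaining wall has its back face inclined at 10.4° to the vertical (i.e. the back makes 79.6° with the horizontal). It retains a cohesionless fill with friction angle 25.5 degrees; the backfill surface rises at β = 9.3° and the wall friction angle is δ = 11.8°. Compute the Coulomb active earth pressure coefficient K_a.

0.511

K_a = sin²(α+φ) / [sin²α · sin(α−δ) · (1 + √{sin(φ+δ)sin(φ−β) / (sin(α−δ)sin(α+β))})²].
With α = 79.6°, φ = 25.5°, δ = 11.8°, β = 9.3°: K_a = 0.5108.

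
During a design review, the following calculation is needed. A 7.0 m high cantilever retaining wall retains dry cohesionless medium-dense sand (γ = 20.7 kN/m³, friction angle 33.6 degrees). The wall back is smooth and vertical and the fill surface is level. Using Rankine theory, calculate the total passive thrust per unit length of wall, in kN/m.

K_p = tan²(45° + φ/2) = 3.478.
P_p = ½ K_p γ H² = 0.5 × 3.478 × 20.7 × 7.0² = 1764 kN/m.

1760 kN/m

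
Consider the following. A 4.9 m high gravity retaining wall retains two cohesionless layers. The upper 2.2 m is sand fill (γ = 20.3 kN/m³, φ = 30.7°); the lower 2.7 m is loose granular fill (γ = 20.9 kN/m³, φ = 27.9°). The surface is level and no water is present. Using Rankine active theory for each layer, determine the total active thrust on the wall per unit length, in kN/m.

K_a1 = tan²(45°−30.7°/2) = 0.3240; K_a2 = tan²(45°−27.9°/2) = 0.3625.
Layer 1: σ at base = K_a1 γ₁ h₁ = 14.47 kPa; P₁ = ½×14.47×2.2 = 15.92.
Layer 2: σ_v at top = γ₁h₁ = 44.66; σ_h top = K_a2×44.66 = 16.19; σ_h base = K_a2×(44.66+20.9×2.7) = 36.64.
P₂ = ½(16.19+36.64)×2.7 = 71.32. Total P_a = 15.92+71.32 = 87.24 kN/m.

87.2 kN/m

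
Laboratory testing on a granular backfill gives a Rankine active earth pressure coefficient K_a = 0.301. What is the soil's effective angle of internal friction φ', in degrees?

32.5°

K_a = tan²(45° − φ/2) ⇒ 45° − φ/2 = arctan(√0.301) = 28.75°.
φ = 2(45° − 28.75°) = 32.50°.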